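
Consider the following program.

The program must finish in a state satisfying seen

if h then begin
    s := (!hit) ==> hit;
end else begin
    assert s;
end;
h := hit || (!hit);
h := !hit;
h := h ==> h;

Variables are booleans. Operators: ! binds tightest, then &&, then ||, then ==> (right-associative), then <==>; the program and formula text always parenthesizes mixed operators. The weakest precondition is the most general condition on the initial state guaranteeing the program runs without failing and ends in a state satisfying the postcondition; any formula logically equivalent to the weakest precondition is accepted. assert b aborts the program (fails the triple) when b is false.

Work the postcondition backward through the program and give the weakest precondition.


Working backward. After the program, seen must hold.
Before h := h ==> h: seen
Before h := !hit: seen
Before h := hit || (!hit): seen
Then branch requires seen; else branch requires s && seen.
Before the if: (h ==> seen) && ((!h) ==> (s && seen))
Answer: WP = (h ==> seen) && ((!h) ==> (s && seen))


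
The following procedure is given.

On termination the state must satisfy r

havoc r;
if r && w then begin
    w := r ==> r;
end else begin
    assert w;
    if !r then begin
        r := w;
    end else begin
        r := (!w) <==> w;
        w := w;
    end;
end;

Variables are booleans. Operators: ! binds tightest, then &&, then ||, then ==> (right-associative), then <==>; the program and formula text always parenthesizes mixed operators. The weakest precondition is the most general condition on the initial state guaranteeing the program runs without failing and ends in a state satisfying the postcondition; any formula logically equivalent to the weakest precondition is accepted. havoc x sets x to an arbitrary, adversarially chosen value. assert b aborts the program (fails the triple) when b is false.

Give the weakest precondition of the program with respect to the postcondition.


Working backward. After the program, r must hold.
Then branch requires r; else branch requires w && ((!r) ==> w) && (r ==> ((!w) <==> w)).
Before the if: ((r && w) ==> r) && ((!(r && w)) ==> (w && ((!r) ==> w) && (r ==> ((!w) <==> w))))
Before havoc r: ((!w) ==> (w && ((!w) <==> w))) && w
Answer: WP = ((!w) ==> (w && ((!w) <==> w))) && w


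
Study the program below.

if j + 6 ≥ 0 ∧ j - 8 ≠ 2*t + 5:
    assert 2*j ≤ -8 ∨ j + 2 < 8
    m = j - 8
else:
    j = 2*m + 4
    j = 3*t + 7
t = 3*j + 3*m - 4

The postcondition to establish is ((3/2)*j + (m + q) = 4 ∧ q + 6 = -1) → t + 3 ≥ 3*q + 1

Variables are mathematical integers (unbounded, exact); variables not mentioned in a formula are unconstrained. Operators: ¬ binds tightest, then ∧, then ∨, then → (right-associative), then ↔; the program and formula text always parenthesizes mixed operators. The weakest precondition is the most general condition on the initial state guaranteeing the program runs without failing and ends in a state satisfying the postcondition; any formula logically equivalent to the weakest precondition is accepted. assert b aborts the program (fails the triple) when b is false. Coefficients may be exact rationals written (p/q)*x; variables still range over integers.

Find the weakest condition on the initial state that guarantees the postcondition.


Working backward. After the program, the postcondition ((3/2)*j + (m + q) = 4 ∧ q + 6 = -1) → t + 3 ≥ 3*q + 1 must hold; in canonical form it is ((3/2)*j + m + q = 4 ∧ q = -7) → t ≥ 3*q - 2.
Before t := 3*j + 3*m - 4: ((3/2)*j + m + q = 4 ∧ q = -7) → 3*j + 3*m ≥ 3*q + 2
Then branch requires (2*j ≤ -8 ∨ j < 6) ∧ (((5/2)*j + q = 12 ∧ q = -7) → 6*j ≥ 3*q + 26); else branch requires (m + q + (9/2)*t = -13/2 ∧ q = -7) → 3*m + 9*t ≥ 3*q - 19.
Before the if: ((j ≥ -6 ∧ j ≠ 2*t + 13) → ((2*j ≤ -8 ∨ j < 6) ∧ (((5/2)*j + q = 12 ∧ q = -7) → 6*j ≥ 3*q + 26))) ∧ ((¬(j ≥ -6 ∧ j ≠ 2*t + 13)) → ((m + q + (9/2)*t = -13/2 ∧ q = -7) → 3*m + 9*t ≥ 3*q - 19))
Answer: WP = ((j ≥ -6 ∧ j ≠ 2*t + 13) → ((2*j ≤ -8 ∨ j < 6) ∧ (((5/2)*j + q = 12 ∧ q = -7) → 6*j ≥ 3*q + 26))) ∧ ((¬(j ≥ -6 ∧ j ≠ 2*t + 13)) → ((m + q + (9/2)*t = -13/2 ∧ q = -7) → 3*m + 9*t ≥ 3*q - 19))


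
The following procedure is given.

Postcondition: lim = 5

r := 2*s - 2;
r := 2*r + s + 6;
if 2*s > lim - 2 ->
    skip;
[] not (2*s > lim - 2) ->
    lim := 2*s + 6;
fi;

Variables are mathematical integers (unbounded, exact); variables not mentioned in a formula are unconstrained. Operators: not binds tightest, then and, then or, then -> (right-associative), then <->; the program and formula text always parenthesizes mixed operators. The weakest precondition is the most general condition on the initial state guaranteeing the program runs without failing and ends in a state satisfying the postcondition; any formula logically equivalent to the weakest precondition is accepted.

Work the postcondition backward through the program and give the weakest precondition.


Working backward. After the program, lim = 5 must hold.
Then branch requires lim = 5; else branch requires 2*s = -1.
Before the if: (2*s > lim - 2 -> lim = 5) and ((not (2*s > lim - 2)) -> 2*s = -1)
Before r := 2*r + s + 6: (2*s > lim - 2 -> lim = 5) and ((not (2*s > lim - 2)) -> 2*s = -1)
Before r := 2*s - 2: (2*s > lim - 2 -> lim = 5) and ((not (2*s > lim - 2)) -> 2*s = -1)
Answer: WP = (2*s > lim - 2 -> lim = 5) and ((not (2*s > lim - 2)) -> 2*s = -1)


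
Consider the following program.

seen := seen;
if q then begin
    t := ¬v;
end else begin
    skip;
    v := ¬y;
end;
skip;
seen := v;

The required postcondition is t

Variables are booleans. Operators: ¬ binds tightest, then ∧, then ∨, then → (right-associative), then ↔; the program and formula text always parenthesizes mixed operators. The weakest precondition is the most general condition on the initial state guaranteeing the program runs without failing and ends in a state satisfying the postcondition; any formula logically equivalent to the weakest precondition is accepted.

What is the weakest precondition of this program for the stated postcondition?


Working backward. After the program, t must hold.
Before seen := v: t
Before skip: t
Then branch requires ¬v; else branch requires t.
Before the if: (q → (¬v)) ∧ ((¬q) → t)
Before seen := seen: (q → (¬v)) ∧ ((¬q) → t)
Answer: WP = (q → (¬v)) ∧ ((¬q) → t)


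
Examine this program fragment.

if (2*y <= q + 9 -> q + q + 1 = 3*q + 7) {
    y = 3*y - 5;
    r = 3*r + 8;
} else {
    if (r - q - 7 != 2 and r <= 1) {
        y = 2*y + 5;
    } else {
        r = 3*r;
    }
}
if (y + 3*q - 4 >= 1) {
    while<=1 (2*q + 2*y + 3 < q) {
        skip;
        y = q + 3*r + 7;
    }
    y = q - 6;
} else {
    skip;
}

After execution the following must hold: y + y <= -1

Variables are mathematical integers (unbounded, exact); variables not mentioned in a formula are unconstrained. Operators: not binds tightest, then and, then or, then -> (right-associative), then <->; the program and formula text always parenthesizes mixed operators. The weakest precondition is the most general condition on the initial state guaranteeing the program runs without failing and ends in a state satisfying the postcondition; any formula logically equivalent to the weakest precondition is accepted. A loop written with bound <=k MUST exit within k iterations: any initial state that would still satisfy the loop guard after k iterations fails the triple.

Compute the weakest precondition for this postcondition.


Working backward. After the program, the postcondition y + y <= -1 must hold; in canonical form it is 2*y <= -1.
Then branch requires (q + 2*y < -3 -> ((not (3*q + 6*r < -17)) and 2*q <= 11)) and ((not (q + 2*y < -3)) -> 2*q <= 11); else branch requires 2*y <= -1.
Before the if: (3*q + y >= 5 -> ((q + 2*y < -3 -> ((not (3*q + 6*r < -17)) and 2*q <= 11)) and ((not (q + 2*y < -3)) -> 2*q <= 11))) and ((not (3*q + y >= 5)) -> 2*y <= -1)
Then branch requires (3*q + 3*y >= 10 -> ((q + 6*y < 7 -> ((not (3*q + 18*r < -65)) and 2*q <= 11)) and ((not (q + 6*y < 7)) -> 2*q <= 11))) and ((not (3*q + 3*y >= 10)) -> 6*y <= 9); else branch requires ((r != q + 9 and r <= 1) -> ((3*q + 2*y >= 0 -> ((q + 4*y < -13 -> ((not (3*q + 6*r < -17)) and 2*q <= 11)) and ((not (q + 4*y < -13)) -> 2*q <= 11))) and ((not (3*q + 2*y >= 0)) -> 4*y <= -11))) and ((not (r != q + 9 and r <= 1)) -> ((3*q + y >= 5 -> ((q + 2*y < -3 -> ((not (3*q + 18*r < -17)) and 2*q <= 11)) and ((not (q + 2*y < -3)) -> 2*q <= 11))) and ((not (3*q + y >= 5)) -> 2*y <= -1))).
Before the if: ((2*y <= q + 9 -> q = -6) -> ((3*q + 3*y >= 10 -> ((q + 6*y < 7 -> ((not (3*q + 18*r < -65)) and 2*q <= 11)) and ((not (q + 6*y < 7)) -> 2*q <= 11))) and ((not (3*q + 3*y >= 10)) -> 6*y <= 9))) and ((not (2*y <= q + 9 -> q = -6)) -> (((r != q + 9 and r <= 1) -> ((3*q + 2*y >= 0 -> ((q + 4*y < -13 -> ((not (3*q + 6*r < -17)) and 2*q <= 11)) and ((not (q + 4*y < -13)) -> 2*q <= 11))) and ((not (3*q + 2*y >= 0)) -> 4*y <= -11))) and ((not (r != q + 9 and r <= 1)) -> ((3*q + y >= 5 -> ((q + 2*y < -3 -> ((not (3*q + 18*r < -17)) and 2*q <= 11)) and ((not (q + 2*y < -3)) -> 2*q <= 11))) and ((not (3*q + y >= 5)) -> 2*y <= -1)))))
Answer: WP = ((2*y <= q + 9 -> q = -6) -> ((3*q + 3*y >= 10 -> ((q + 6*y < 7 -> ((not (3*q + 18*r < -65)) and 2*q <= 11)) and ((not (q + 6*y < 7)) -> 2*q <= 11))) and ((not (3*q + 3*y >= 10)) -> 6*y <= 9))) and ((not (2*y <= q + 9 -> q = -6)) -> (((r != q + 9 and r <= 1) -> ((3*q + 2*y >= 0 -> ((q + 4*y < -13 -> ((not (3*q + 6*r < -17)) and 2*q <= 11)) and ((not (q + 4*y < -13)) -> 2*q <= 11))) and ((not (3*q + 2*y >= 0)) -> 4*y <= -11))) and ((not (r != q + 9 and r <= 1)) -> ((3*q + y >= 5 -> ((q + 2*y < -3 -> ((not (3*q + 18*r < -17)) and 2*q <= 11)) and ((not (q + 2*y < -3)) -> 2*q <= 11))) and ((not (3*q + y >= 5)) -> 2*y <= -1)))))


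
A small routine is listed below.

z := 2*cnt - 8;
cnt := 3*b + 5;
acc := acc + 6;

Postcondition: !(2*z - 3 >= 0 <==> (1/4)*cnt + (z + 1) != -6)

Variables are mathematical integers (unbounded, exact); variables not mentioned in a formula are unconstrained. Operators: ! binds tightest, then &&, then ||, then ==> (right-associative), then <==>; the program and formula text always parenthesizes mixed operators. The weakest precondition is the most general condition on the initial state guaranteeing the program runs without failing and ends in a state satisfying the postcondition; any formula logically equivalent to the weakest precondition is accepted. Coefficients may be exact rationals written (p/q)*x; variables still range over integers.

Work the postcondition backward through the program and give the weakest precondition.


Working backward. After the program, the postcondition !(2*z - 3 >= 0 <==> (1/4)*cnt + (z + 1) != -6) must hold; in canonical form it is !(2*z >= 3 <==> (1/4)*cnt + z != -7).
Before acc := acc + 6: !(2*z >= 3 <==> (1/4)*cnt + z != -7)
Before cnt := 3*b + 5: !(2*z >= 3 <==> (3/4)*b + z != -33/4)
Before z := 2*cnt - 8: !(4*cnt >= 19 <==> (3/4)*b + 2*cnt != -1/4)
Answer: WP = !(4*cnt >= 19 <==> (3/4)*b + 2*cnt != -1/4)


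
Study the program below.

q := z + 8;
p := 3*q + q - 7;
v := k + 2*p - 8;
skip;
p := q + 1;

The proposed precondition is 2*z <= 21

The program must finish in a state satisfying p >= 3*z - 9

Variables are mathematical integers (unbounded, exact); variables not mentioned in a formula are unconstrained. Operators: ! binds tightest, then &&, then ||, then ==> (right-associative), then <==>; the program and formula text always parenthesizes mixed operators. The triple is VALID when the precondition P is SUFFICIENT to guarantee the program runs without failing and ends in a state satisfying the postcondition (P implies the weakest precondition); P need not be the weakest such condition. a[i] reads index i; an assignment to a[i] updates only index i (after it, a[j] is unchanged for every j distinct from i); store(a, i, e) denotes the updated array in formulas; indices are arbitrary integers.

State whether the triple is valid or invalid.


Working backward. After the program, p >= 3*z - 9 must hold.
Before p := q + 1: q >= 3*z - 10
Before skip: q >= 3*z - 10
Before v := k + 2*p - 8: q >= 3*z - 10
Before p := 3*q + q - 7: q >= 3*z - 10
Before q := z + 8: 2*z <= 18
The weakest precondition is 2*z <= 18.
Check whether 2*z <= 21 implies it.
Countermodel: at the initial state z = 10, the precondition holds but the weakest precondition fails.
Answer: invalid


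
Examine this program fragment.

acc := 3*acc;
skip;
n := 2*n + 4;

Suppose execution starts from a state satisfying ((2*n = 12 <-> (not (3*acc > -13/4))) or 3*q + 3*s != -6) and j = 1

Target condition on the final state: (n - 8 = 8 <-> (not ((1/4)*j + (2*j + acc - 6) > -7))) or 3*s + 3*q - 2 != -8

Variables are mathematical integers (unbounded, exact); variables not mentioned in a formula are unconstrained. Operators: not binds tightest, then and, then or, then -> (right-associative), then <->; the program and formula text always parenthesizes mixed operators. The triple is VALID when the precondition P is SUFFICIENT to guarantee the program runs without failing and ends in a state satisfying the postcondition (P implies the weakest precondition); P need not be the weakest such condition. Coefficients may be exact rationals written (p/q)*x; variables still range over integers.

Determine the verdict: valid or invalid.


Working backward. After the program, the postcondition (n - 8 = 8 <-> (not ((1/4)*j + (2*j + acc - 6) > -7))) or 3*s + 3*q - 2 != -8 must hold; in canonical form it is (n = 16 <-> (not (acc + (9/4)*j > -1))) or 3*q + 3*s != -6.
Before n := 2*n + 4: (2*n = 12 <-> (not (acc + (9/4)*j > -1))) or 3*q + 3*s != -6
Before skip: (2*n = 12 <-> (not (acc + (9/4)*j > -1))) or 3*q + 3*s != -6
Before acc := 3*acc: (2*n = 12 <-> (not (3*acc + (9/4)*j > -1))) or 3*q + 3*s != -6
The weakest precondition is (2*n = 12 <-> (not (3*acc + (9/4)*j > -1))) or 3*q + 3*s != -6.
Check whether ((2*n = 12 <-> (not (3*acc > -13/4))) or 3*q + 3*s != -6) and j = 1 implies it.
Every state satisfying the precondition satisfies the weakest precondition: the implication holds.
Answer: valid


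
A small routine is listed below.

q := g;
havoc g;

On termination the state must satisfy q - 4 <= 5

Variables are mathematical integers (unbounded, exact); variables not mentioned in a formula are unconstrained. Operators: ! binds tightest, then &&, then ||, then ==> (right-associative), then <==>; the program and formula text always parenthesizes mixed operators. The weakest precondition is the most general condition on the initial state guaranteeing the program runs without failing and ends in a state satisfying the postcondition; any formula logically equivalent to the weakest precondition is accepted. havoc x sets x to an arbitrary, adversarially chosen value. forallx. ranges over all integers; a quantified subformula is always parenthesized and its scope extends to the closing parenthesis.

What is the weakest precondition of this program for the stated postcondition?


Working backward. After the program, the postcondition q - 4 <= 5 must hold; in canonical form it is q <= 9.
Before havoc g: q <= 9
Before q := g: g <= 9
Answer: WP = g <= 9


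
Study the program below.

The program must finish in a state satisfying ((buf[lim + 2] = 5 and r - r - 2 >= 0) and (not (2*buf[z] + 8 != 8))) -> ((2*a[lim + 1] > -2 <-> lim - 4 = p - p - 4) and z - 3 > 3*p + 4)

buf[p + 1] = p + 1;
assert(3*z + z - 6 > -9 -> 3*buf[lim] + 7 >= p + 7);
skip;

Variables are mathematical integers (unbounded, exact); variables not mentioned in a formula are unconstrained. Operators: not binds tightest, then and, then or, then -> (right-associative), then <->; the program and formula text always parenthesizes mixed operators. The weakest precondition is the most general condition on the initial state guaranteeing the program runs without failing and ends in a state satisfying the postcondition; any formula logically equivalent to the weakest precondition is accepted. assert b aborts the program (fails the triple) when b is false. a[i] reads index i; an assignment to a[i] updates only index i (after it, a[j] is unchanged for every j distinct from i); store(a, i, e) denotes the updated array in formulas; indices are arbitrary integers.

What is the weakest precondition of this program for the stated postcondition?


Working backward. After the program, the postcondition ((buf[lim + 2] = 5 and r - r - 2 >= 0) and (not (2*buf[z] + 8 != 8))) -> ((2*a[lim + 1] > -2 <-> lim - 4 = p - p - 4) and z - 3 > 3*p + 4) must hold; in canonical form it is true.
Before skip: true
Before assert 3*z + z - 6 > -9 -> 3*buf[lim] + 7 >= p + 7: 4*z > -3 -> 3*buf[lim] >= p
Before buf[p + 1] := p + 1: 4*z > -3 -> 3*store(buf, p + 1, p + 1)[lim] >= p
Answer: WP = 4*z > -3 -> 3*store(buf, p + 1, p + 1)[lim] >= p


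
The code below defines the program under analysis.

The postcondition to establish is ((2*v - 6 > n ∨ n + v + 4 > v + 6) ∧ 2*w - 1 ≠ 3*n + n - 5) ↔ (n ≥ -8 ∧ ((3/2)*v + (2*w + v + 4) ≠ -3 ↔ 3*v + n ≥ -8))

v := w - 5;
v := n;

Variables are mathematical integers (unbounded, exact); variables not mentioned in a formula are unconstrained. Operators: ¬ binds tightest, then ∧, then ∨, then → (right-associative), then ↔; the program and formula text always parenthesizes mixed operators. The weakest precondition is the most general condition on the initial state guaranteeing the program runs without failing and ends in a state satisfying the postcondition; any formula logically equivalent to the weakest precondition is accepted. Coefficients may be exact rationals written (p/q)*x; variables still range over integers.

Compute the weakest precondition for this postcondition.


Working backward. After the program, the postcondition ((2*v - 6 > n ∨ n + v + 4 > v + 6) ∧ 2*w - 1 ≠ 3*n + n - 5) ↔ (n ≥ -8 ∧ ((3/2)*v + (2*w + v + 4) ≠ -3 ↔ 3*v + n ≥ -8)) must hold; in canonical form it is ((2*v > n + 6 ∨ n > 2) ∧ 2*w ≠ 4*n - 4) ↔ (n ≥ -8 ∧ ((5/2)*v + 2*w ≠ -7 ↔ n + 3*v ≥ -8)).
Before v := n: ((n > 6 ∨ n > 2) ∧ 2*w ≠ 4*n - 4) ↔ (n ≥ -8 ∧ ((5/2)*n + 2*w ≠ -7 ↔ 4*n ≥ -8))
Before v := w - 5: ((n > 6 ∨ n > 2) ∧ 2*w ≠ 4*n - 4) ↔ (n ≥ -8 ∧ ((5/2)*n + 2*w ≠ -7 ↔ 4*n ≥ -8))
Answer: WP = ((n > 6 ∨ n > 2) ∧ 2*w ≠ 4*n - 4) ↔ (n ≥ -8 ∧ ((5/2)*n + 2*w ≠ -7 ↔ 4*n ≥ -8))


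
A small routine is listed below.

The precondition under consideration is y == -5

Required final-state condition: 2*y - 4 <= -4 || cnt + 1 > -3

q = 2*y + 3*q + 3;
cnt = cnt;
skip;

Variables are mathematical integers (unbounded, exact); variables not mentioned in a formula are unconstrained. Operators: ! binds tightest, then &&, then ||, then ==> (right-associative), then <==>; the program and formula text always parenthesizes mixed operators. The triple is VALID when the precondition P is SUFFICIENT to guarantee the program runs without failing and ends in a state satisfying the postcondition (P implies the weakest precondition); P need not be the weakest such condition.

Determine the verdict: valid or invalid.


Working backward. After the program, the postcondition 2*y - 4 <= -4 || cnt + 1 > -3 must hold; in canonical form it is 2*y <= 0 || cnt > -4.
Before skip: 2*y <= 0 || cnt > -4
Before cnt := cnt: 2*y <= 0 || cnt > -4
Before q := 2*y + 3*q + 3: 2*y <= 0 || cnt > -4
The weakest precondition is 2*y <= 0 || cnt > -4.
Check whether y == -5 implies it.
Every state satisfying the precondition satisfies the weakest precondition: the implication holds.
Answer: valid


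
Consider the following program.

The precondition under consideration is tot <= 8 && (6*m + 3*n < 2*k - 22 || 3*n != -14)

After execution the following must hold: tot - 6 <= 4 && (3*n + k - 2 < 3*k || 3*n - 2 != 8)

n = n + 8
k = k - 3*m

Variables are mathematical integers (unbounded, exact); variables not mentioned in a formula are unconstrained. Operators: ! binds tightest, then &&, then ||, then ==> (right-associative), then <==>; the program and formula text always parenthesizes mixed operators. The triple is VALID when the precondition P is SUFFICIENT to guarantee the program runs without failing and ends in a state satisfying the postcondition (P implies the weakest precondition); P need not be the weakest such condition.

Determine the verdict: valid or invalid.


Working backward. After the program, the postcondition tot - 6 <= 4 && (3*n + k - 2 < 3*k || 3*n - 2 != 8) must hold; in canonical form it is tot <= 10 && (3*n < 2*k + 2 || 3*n != 10).
Before k := k - 3*m: tot <= 10 && (6*m + 3*n < 2*k + 2 || 3*n != 10)
Before n := n + 8: tot <= 10 && (6*m + 3*n < 2*k - 22 || 3*n != -14)
The weakest precondition is tot <= 10 && (6*m + 3*n < 2*k - 22 || 3*n != -14).
Check whether tot <= 8 && (6*m + 3*n < 2*k - 22 || 3*n != -14) implies it.
Every state satisfying the precondition satisfies the weakest precondition: the implication holds.
Answer: valid


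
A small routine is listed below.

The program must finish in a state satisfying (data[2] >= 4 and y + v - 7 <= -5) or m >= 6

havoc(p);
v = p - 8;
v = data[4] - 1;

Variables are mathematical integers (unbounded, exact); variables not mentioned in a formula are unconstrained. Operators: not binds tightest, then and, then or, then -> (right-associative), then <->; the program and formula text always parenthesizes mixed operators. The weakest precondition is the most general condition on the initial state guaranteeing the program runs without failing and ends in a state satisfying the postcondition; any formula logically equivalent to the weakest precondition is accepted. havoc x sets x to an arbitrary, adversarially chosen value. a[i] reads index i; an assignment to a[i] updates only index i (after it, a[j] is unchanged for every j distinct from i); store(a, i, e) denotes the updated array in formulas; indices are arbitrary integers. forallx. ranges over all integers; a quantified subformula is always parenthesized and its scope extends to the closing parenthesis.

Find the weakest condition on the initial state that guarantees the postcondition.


Working backward. After the program, the postcondition (data[2] >= 4 and y + v - 7 <= -5) or m >= 6 must hold; in canonical form it is (data[2] >= 4 and v + y <= 2) or m >= 6.
Before v := data[4] - 1: (data[2] >= 4 and data[4] + y <= 3) or m >= 6
Before v := p - 8: (data[2] >= 4 and data[4] + y <= 3) or m >= 6
Before havoc p: (data[2] >= 4 and data[4] + y <= 3) or m >= 6
Answer: WP = (data[2] >= 4 and data[4] + y <= 3) or m >= 6


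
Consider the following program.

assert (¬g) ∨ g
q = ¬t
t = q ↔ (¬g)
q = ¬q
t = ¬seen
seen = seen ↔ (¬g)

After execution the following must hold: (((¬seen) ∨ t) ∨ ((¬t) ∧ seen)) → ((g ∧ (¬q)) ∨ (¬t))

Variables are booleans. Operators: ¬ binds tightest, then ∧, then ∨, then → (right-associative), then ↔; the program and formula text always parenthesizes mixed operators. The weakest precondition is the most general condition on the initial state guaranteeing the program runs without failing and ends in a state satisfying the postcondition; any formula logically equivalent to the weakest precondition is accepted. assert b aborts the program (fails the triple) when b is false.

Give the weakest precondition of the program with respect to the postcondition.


Working backward. After the program, the postcondition (((¬seen) ∨ t) ∨ ((¬t) ∧ seen)) → ((g ∧ (¬q)) ∨ (¬t)) must hold; in canonical form it is ((¬seen) ∨ t ∨ ((¬t) ∧ seen)) → ((g ∧ (¬q)) ∨ (¬t)).
Before seen := seen ↔ (¬g): ((¬(seen ↔ (¬g))) ∨ t ∨ ((¬t) ∧ (seen ↔ (¬g)))) → ((g ∧ (¬q)) ∨ (¬t))
Before t := ¬seen: ((¬(seen ↔ (¬g))) ∨ (¬seen) ∨ (seen ∧ (seen ↔ (¬g)))) → ((g ∧ (¬q)) ∨ seen)
Before q := ¬q: ((¬(seen ↔ (¬g))) ∨ (¬seen) ∨ (seen ∧ (seen ↔ (¬g)))) → ((g ∧ q) ∨ seen)
Before t := q ↔ (¬g): ((¬(seen ↔ (¬g))) ∨ (¬seen) ∨ (seen ∧ (seen ↔ (¬g)))) → ((g ∧ q) ∨ seen)
Before q := ¬t: ((¬(seen ↔ (¬g))) ∨ (¬seen) ∨ (seen ∧ (seen ↔ (¬g)))) → ((g ∧ (¬t)) ∨ seen)
Before assert (¬g) ∨ g: ((¬(seen ↔ (¬g))) ∨ (¬seen) ∨ (seen ∧ (seen ↔ (¬g)))) → ((g ∧ (¬t)) ∨ seen)
Answer: WP = ((¬(seen ↔ (¬g))) ∨ (¬seen) ∨ (seen ∧ (seen ↔ (¬g)))) → ((g ∧ (¬t)) ∨ seen)


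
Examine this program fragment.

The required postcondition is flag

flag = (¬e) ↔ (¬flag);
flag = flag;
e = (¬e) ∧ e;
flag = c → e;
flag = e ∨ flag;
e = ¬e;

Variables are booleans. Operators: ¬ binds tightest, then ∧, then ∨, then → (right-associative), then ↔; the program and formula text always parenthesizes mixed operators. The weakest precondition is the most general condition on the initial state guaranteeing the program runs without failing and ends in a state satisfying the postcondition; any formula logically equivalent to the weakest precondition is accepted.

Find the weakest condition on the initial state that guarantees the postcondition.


Working backward. After the program, flag must hold.
Before e := ¬e: flag
Before flag := e ∨ flag: e ∨ flag
Before flag := c → e: e ∨ (c → e)
Before e := (¬e) ∧ e: ¬c
Before flag := flag: ¬c
Before flag := (¬e) ↔ (¬flag): ¬c
Answer: WP = ¬c


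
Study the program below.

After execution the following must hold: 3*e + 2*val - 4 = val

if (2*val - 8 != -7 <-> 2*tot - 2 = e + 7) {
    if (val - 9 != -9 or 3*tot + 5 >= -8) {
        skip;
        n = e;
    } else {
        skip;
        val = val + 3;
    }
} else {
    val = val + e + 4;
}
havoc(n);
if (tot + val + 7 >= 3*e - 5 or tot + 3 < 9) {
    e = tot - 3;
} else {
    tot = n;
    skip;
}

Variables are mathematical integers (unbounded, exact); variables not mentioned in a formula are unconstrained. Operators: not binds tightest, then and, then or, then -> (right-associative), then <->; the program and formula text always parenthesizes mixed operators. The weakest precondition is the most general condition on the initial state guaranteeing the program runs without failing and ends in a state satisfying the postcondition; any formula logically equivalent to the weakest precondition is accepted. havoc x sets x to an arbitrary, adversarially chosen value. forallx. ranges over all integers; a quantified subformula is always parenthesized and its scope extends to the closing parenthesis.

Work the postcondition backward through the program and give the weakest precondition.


Working backward. After the program, the postcondition 3*e + 2*val - 4 = val must hold; in canonical form it is 3*e + val = 4.
Then branch requires 3*tot + val = 13; else branch requires 3*e + val = 4.
Before the if: ((tot + val >= 3*e - 12 or tot < 6) -> 3*tot + val = 13) and ((not (tot + val >= 3*e - 12 or tot < 6)) -> 3*e + val = 4)
Before havoc n: ((tot + val >= 3*e - 12 or tot < 6) -> 3*tot + val = 13) and ((not (tot + val >= 3*e - 12 or tot < 6)) -> 3*e + val = 4)
Then branch requires ((val != 0 or 3*tot >= -13) -> (((tot + val >= 3*e - 12 or tot < 6) -> 3*tot + val = 13) and ((not (tot + val >= 3*e - 12 or tot < 6)) -> 3*e + val = 4))) and ((not (val != 0 or 3*tot >= -13)) -> (((tot + val >= 3*e - 15 or tot < 6) -> 3*tot + val = 10) and ((not (tot + val >= 3*e - 15 or tot < 6)) -> 3*e + val = 1))); else branch requires ((tot + val >= 2*e - 16 or tot < 6) -> e + 3*tot + val = 9) and ((not (tot + val >= 2*e - 16 or tot < 6)) -> 4*e + val = 0).
Before the if: ((2*val != 1 <-> 2*tot = e + 9) -> (((val != 0 or 3*tot >= -13) -> (((tot + val >= 3*e - 12 or tot < 6) -> 3*tot + val = 13) and ((not (tot + val >= 3*e - 12 or tot < 6)) -> 3*e + val = 4))) and ((not (val != 0 or 3*tot >= -13)) -> (((tot + val >= 3*e - 15 or tot < 6) -> 3*tot + val = 10) and ((not (tot + val >= 3*e - 15 or tot < 6)) -> 3*e + val = 1))))) and ((not (2*val != 1 <-> 2*tot = e + 9)) -> (((tot + val >= 2*e - 16 or tot < 6) -> e + 3*tot + val = 9) and ((not (tot + val >= 2*e - 16 or tot < 6)) -> 4*e + val = 0)))
Answer: WP = ((2*val != 1 <-> 2*tot = e + 9) -> (((val != 0 or 3*tot >= -13) -> (((tot + val >= 3*e - 12 or tot < 6) -> 3*tot + val = 13) and ((not (tot + val >= 3*e - 12 or tot < 6)) -> 3*e + val = 4))) and ((not (val != 0 or 3*tot >= -13)) -> (((tot + val >= 3*e - 15 or tot < 6) -> 3*tot + val = 10) and ((not (tot + val >= 3*e - 15 or tot < 6)) -> 3*e + val = 1))))) and ((not (2*val != 1 <-> 2*tot = e + 9)) -> (((tot + val >= 2*e - 16 or tot < 6) -> e + 3*tot + val = 9) and ((not (tot + val >= 2*e - 16 or tot < 6)) -> 4*e + val = 0)))


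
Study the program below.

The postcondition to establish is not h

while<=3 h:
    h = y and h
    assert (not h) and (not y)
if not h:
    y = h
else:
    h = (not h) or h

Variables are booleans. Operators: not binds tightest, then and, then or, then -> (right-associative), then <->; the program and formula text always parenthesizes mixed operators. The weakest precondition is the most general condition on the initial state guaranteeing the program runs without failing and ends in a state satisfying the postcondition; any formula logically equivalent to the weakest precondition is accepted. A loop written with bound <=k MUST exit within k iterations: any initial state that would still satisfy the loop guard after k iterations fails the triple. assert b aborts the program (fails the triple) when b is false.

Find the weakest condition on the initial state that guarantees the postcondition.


Working backward. After the program, not h must hold.
Then branch requires not h; else branch requires false.
Before the if: not h
Before the loop (bound <=3), unroll the exhaustion recursion (WP_0 = exit-now case; WP_j = one more guarded iteration, up to j = 3):
  WP_0: not h
  WP_1: h -> ((not (y and h)) and (not y))
  WP_2: h -> ((not (y and h)) and (not y) and ((y and h) -> ((not (y and h)) and (not y))))
  WP_3: h -> ((not (y and h)) and (not y) and ((y and h) -> ((not (y and h)) and (not y) and ((y and h) -> ((not (y and h)) and (not y))))))
So before the loop: h -> ((not (y and h)) and (not y) and ((y and h) -> ((not (y and h)) and (not y) and ((y and h) -> ((not (y and h)) and (not y))))))
Answer: WP = h -> ((not (y and h)) and (not y) and ((y and h) -> ((not (y and h)) and (not y) and ((y and h) -> ((not (y and h)) and (not y))))))


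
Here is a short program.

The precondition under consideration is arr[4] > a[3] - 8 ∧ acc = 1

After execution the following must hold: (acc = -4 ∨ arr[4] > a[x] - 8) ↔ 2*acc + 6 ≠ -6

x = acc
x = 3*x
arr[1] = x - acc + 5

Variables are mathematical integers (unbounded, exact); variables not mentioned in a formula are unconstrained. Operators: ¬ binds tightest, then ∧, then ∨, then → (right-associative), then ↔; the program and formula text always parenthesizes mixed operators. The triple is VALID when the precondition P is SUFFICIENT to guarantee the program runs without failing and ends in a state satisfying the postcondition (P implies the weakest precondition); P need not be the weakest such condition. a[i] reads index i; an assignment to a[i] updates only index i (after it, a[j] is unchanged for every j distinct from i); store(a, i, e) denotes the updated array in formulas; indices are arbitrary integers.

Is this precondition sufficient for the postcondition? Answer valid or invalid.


Working backward. After the program, the postcondition (acc = -4 ∨ arr[4] > a[x] - 8) ↔ 2*acc + 6 ≠ -6 must hold; in canonical form it is (acc = -4 ∨ arr[4] > a[x] - 8) ↔ 2*acc ≠ -12.
Before arr[1] := x - acc + 5: (acc = -4 ∨ arr[4] > a[x] - 8) ↔ 2*acc ≠ -12
Before x := 3*x: (acc = -4 ∨ arr[4] > a[3*x] - 8) ↔ 2*acc ≠ -12
Before x := acc: (acc = -4 ∨ arr[4] > a[3*acc] - 8) ↔ 2*acc ≠ -12
The weakest precondition is (acc = -4 ∨ arr[4] > a[3*acc] - 8) ↔ 2*acc ≠ -12.
Check whether arr[4] > a[3] - 8 ∧ acc = 1 implies it.
Every state satisfying the precondition satisfies the weakest precondition: the implication holds.
Answer: valid


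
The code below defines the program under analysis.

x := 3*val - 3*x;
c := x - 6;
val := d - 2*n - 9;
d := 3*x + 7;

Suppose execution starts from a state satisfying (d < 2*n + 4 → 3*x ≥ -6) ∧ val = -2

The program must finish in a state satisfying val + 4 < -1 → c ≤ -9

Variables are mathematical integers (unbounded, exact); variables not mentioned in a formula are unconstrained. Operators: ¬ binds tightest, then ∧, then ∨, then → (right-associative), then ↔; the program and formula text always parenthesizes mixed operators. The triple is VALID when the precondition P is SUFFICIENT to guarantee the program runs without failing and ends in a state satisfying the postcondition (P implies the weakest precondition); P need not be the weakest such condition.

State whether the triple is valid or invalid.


Working backward. After the program, the postcondition val + 4 < -1 → c ≤ -9 must hold; in canonical form it is val < -5 → c ≤ -9.
Before d := 3*x + 7: val < -5 → c ≤ -9
Before val := d - 2*n - 9: d < 2*n + 4 → c ≤ -9
Before c := x - 6: d < 2*n + 4 → x ≤ -3
Before x := 3*val - 3*x: d < 2*n + 4 → 3*val ≤ 3*x - 3
The weakest precondition is d < 2*n + 4 → 3*val ≤ 3*x - 3.
Check whether (d < 2*n + 4 → 3*x ≥ -6) ∧ val = -2 implies it.
Countermodel: at the initial state d = 3, n = 0, val = -2, x = -2, the precondition holds but the weakest precondition fails.
Answer: invalid


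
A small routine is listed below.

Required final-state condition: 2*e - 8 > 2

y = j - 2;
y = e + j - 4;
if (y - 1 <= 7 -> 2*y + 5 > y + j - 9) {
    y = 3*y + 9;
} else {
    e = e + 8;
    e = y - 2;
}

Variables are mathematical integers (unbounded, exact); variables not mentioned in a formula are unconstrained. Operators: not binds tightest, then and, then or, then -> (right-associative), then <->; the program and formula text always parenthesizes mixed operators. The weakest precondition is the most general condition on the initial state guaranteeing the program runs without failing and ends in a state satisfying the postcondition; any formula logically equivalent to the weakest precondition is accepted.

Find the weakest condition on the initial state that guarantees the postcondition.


Working backward. After the program, the postcondition 2*e - 8 > 2 must hold; in canonical form it is 2*e > 10.
Then branch requires 2*e > 10; else branch requires 2*y > 14.
Before the if: ((y <= 8 -> y > j - 14) -> 2*e > 10) and ((not (y <= 8 -> y > j - 14)) -> 2*y > 14)
Before y := e + j - 4: ((e + j <= 12 -> e > -10) -> 2*e > 10) and ((not (e + j <= 12 -> e > -10)) -> 2*e + 2*j > 22)
Before y := j - 2: ((e + j <= 12 -> e > -10) -> 2*e > 10) and ((not (e + j <= 12 -> e > -10)) -> 2*e + 2*j > 22)
Answer: WP = ((e + j <= 12 -> e > -10) -> 2*e > 10) and ((not (e + j <= 12 -> e > -10)) -> 2*e + 2*j > 22)


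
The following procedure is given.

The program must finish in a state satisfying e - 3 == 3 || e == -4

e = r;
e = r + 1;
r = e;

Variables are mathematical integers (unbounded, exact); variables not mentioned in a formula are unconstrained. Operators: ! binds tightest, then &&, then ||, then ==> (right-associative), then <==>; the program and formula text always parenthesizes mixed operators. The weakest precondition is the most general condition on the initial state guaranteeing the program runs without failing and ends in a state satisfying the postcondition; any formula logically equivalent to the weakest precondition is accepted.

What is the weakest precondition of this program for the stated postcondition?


Working backward. After the program, the postcondition e - 3 == 3 || e == -4 must hold; in canonical form it is e == 6 || e == -4.
Before r := e: e == 6 || e == -4
Before e := r + 1: r == 5 || r == -5
Before e := r: r == 5 || r == -5
Answer: WP = r == 5 || r == -5


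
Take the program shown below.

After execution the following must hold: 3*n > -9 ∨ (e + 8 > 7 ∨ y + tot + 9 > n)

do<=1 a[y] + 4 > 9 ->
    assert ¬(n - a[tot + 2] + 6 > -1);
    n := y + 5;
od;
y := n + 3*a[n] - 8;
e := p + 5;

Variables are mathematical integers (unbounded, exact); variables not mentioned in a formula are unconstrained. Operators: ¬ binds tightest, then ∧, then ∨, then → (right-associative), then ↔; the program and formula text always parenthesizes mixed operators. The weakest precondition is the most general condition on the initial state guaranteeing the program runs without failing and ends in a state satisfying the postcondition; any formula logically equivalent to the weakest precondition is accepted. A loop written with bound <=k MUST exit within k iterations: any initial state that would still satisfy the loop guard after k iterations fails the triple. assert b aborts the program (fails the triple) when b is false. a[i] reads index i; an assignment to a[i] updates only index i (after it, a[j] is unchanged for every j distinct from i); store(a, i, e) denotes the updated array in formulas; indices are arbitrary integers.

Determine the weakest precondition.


Working backward. After the program, the postcondition 3*n > -9 ∨ (e + 8 > 7 ∨ y + tot + 9 > n) must hold; in canonical form it is 3*n > -9 ∨ e > -1 ∨ tot + y > n - 9.
Before e := p + 5: 3*n > -9 ∨ p > -6 ∨ tot + y > n - 9
Before y := n + 3*a[n] - 8: 3*n > -9 ∨ p > -6 ∨ 3*a[n] + tot > -1
Before the loop (bound <=1), unroll the exhaustion recursion (WP_0 = exit-now case; WP_j = one more guarded iteration, up to j = 1):
  WP_0: (¬(a[y] > 5)) ∧ (3*n > -9 ∨ p > -6 ∨ 3*a[n] + tot > -1)
  WP_1: (a[y] > 5 → ((¬(n > a[tot + 2] - 7)) ∧ (¬(a[y] > 5)) ∧ (3*y > -24 ∨ p > -6 ∨ 3*a[y + 5] + tot > -1))) ∧ ((¬(a[y] > 5)) → (3*n > -9 ∨ p > -6 ∨ 3*a[n] + tot > -1))
So before the loop: (a[y] > 5 → ((¬(n > a[tot + 2] - 7)) ∧ (¬(a[y] > 5)) ∧ (3*y > -24 ∨ p > -6 ∨ 3*a[y + 5] + tot > -1))) ∧ ((¬(a[y] > 5)) → (3*n > -9 ∨ p > -6 ∨ 3*a[n] + tot > -1))
Answer: WP = (a[y] > 5 → ((¬(n > a[tot + 2] - 7)) ∧ (¬(a[y] > 5)) ∧ (3*y > -24 ∨ p > -6 ∨ 3*a[y + 5] + tot > -1))) ∧ ((¬(a[y] > 5)) → (3*n > -9 ∨ p > -6 ∨ 3*a[n] + tot > -1))


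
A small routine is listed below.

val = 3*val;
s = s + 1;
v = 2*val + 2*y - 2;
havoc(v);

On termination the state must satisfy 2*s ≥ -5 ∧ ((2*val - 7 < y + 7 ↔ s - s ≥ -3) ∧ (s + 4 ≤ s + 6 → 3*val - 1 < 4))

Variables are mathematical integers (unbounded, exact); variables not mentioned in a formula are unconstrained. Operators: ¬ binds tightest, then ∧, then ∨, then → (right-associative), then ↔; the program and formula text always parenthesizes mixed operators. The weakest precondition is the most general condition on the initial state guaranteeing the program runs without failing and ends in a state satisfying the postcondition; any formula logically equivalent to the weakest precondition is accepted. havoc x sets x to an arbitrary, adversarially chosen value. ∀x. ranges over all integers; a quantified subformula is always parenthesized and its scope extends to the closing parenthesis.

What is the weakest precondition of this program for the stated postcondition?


Working backward. After the program, the postcondition 2*s ≥ -5 ∧ ((2*val - 7 < y + 7 ↔ s - s ≥ -3) ∧ (s + 4 ≤ s + 6 → 3*val - 1 < 4)) must hold; in canonical form it is 2*s ≥ -5 ∧ 2*val < y + 14 ∧ 3*val < 5.
Before havoc v: 2*s ≥ -5 ∧ 2*val < y + 14 ∧ 3*val < 5
Before v := 2*val + 2*y - 2: 2*s ≥ -5 ∧ 2*val < y + 14 ∧ 3*val < 5
Before s := s + 1: 2*s ≥ -7 ∧ 2*val < y + 14 ∧ 3*val < 5
Before val := 3*val: 2*s ≥ -7 ∧ 6*val < y + 14 ∧ 9*val < 5
Answer: WP = 2*s ≥ -7 ∧ 6*val < y + 14 ∧ 9*val < 5


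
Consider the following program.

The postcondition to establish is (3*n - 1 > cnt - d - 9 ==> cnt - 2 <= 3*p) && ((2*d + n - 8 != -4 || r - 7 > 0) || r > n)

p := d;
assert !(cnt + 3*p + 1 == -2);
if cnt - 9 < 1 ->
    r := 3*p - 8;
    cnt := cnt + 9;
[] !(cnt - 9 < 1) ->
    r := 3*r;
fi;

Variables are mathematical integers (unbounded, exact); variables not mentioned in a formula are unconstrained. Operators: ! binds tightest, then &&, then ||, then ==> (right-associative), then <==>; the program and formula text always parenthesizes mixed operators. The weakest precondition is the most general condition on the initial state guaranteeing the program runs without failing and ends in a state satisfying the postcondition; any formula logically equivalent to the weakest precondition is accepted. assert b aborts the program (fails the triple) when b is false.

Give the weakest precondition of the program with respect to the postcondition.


Working backward. After the program, the postcondition (3*n - 1 > cnt - d - 9 ==> cnt - 2 <= 3*p) && ((2*d + n - 8 != -4 || r - 7 > 0) || r > n) must hold; in canonical form it is (d + 3*n > cnt - 8 ==> cnt <= 3*p + 2) && (2*d + n != 4 || r > 7 || r > n).
Then branch requires (d + 3*n > cnt + 1 ==> cnt <= 3*p - 7) && (2*d + n != 4 || 3*p > 15 || 3*p > n + 8); else branch requires (d + 3*n > cnt - 8 ==> cnt <= 3*p + 2) && (2*d + n != 4 || 3*r > 7 || 3*r > n).
Before the if: (cnt < 10 ==> ((d + 3*n > cnt + 1 ==> cnt <= 3*p - 7) && (2*d + n != 4 || 3*p > 15 || 3*p > n + 8))) && ((!(cnt < 10)) ==> ((d + 3*n > cnt - 8 ==> cnt <= 3*p + 2) && (2*d + n != 4 || 3*r > 7 || 3*r > n)))
Before assert !(cnt + 3*p + 1 == -2): (!(cnt + 3*p == -3)) && (cnt < 10 ==> ((d + 3*n > cnt + 1 ==> cnt <= 3*p - 7) && (2*d + n != 4 || 3*p > 15 || 3*p > n + 8))) && ((!(cnt < 10)) ==> ((d + 3*n > cnt - 8 ==> cnt <= 3*p + 2) && (2*d + n != 4 || 3*r > 7 || 3*r > n)))
Before p := d: (!(cnt + 3*d == -3)) && (cnt < 10 ==> ((d + 3*n > cnt + 1 ==> cnt <= 3*d - 7) && (2*d + n != 4 || 3*d > 15 || 3*d > n + 8))) && ((!(cnt < 10)) ==> ((d + 3*n > cnt - 8 ==> cnt <= 3*d + 2) && (2*d + n != 4 || 3*r > 7 || 3*r > n)))
Answer: WP = (!(cnt + 3*d == -3)) && (cnt < 10 ==> ((d + 3*n > cnt + 1 ==> cnt <= 3*d - 7) && (2*d + n != 4 || 3*d > 15 || 3*d > n + 8))) && ((!(cnt < 10)) ==> ((d + 3*n > cnt - 8 ==> cnt <= 3*d + 2) && (2*d + n != 4 || 3*r > 7 || 3*r > n)))
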